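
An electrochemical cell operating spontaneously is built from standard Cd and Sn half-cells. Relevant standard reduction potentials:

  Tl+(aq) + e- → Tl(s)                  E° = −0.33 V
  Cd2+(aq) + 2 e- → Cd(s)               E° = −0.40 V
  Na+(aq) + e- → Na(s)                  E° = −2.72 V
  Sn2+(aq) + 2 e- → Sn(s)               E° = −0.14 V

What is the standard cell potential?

The Sn²⁺/Sn couple has the higher E°, so Sn ion is reduced (cathode) and Cd is oxidized (anode).
E°cell = E°(cathode) − E°(anode) = −0.14 − (−0.40) = +0.26 V.

+0.26 V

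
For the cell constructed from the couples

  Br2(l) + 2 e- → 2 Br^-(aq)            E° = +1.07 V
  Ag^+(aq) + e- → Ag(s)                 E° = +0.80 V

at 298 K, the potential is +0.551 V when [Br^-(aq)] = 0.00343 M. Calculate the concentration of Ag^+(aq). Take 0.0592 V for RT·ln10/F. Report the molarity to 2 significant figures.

With Br₂/Br⁻ at the cathode and Ag⁺/Ag at the anode, E°cell = +1.07 − (+0.80) = +0.27 V (n = 2).
Rearranging E = E° − (0.0592/n)·log Q gives log Q = 2(+0.27 − (+0.551))/0.0592 = −9.493.
The balanced reaction is Br2(l) + 2 Ag(s) → 2 Br^-(aq) + 2 Ag^+(aq), so Q = [Br^-(aq)]^2·[Ag^+(aq)]^2.
Substituting the known concentrations and solving, log [Ag^+(aq)] = −2.282 and [Ag^+(aq)] = 0.0052 M.

0.0052 M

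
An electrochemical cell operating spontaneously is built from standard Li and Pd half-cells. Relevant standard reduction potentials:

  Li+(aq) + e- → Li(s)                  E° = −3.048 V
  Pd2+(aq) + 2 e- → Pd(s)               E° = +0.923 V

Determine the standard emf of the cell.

+3.971 V

Of the two couples in this cell, the one with the more positive reduction potential is reduced at the cathode: here that is Pd²⁺/Pd (+0.923 V); Li⁺/Li (−3.048 V) is the anode.
E°cell = E°(cathode) − E°(anode) = +0.923 − (−3.048) = +3.971 V.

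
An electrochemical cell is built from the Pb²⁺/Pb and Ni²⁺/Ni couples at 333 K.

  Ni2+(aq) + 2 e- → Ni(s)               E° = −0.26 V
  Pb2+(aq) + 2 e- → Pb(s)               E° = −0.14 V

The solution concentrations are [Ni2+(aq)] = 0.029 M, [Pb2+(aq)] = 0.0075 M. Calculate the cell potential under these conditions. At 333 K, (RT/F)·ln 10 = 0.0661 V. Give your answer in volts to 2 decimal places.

The Pb²⁺/Pb couple has the more positive E°, so it is the cathode; Ni²⁺/Ni is the anode.
The standard potential is −0.14 − (−0.26) = +0.12 V and the balanced reaction transfers n = 2 electrons.
The balanced reaction is Pb2+(aq) + Ni(s) → Pb(s) + Ni2+(aq), so Q = [Ni2+(aq)] / [Pb2+(aq)] = 3.87 and log Q = 0.587.
E = E° − (0.0661/n)·log Q = +0.12 − (0.0661/2)(0.587) = +0.10 V.

+0.10 V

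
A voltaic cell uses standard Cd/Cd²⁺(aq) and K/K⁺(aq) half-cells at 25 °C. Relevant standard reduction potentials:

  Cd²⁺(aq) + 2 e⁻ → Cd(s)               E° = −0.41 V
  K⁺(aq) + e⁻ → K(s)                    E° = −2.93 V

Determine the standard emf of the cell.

The Cd²⁺/Cd couple has the higher E°, so Cd ion is reduced (cathode) and K is oxidized (anode).
E°cell = E°(cathode) − E°(anode) = −0.41 − (−2.93) = +2.52 V.

+2.52 V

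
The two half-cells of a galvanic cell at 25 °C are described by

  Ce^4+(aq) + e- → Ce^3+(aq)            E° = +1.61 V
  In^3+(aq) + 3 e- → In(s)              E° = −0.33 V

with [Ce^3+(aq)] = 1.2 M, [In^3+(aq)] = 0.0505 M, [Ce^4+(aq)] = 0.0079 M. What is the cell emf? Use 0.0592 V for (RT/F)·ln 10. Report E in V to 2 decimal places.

+1.84 V

Ce⁴⁺/Ce³⁺ is reduced (cathode, E° = +1.61 V) and In³⁺/In is oxidized (anode).
E°cell = +1.61 − (−0.33) = +1.94 V, with n = 3 electrons transferred.
For the overall reaction 3 Ce^4+(aq) + In(s) → 3 Ce^3+(aq) + In^3+(aq), Q = ([Ce^3+(aq)]^3·[In^3+(aq)]) / [Ce^4+(aq)]^3 = 1.77×10^5, giving log Q = 5.248.
By the Nernst equation, E = +1.94 − (0.0592/3)·(5.248) = +1.84 V.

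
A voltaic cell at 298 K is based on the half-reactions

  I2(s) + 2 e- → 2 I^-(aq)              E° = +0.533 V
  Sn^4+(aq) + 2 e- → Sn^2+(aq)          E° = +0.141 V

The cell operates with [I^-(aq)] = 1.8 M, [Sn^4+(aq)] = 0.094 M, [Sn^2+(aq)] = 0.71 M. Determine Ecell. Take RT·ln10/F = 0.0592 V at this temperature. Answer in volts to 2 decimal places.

I₂/I⁻ is reduced (cathode, E° = +0.533 V) and Sn⁴⁺/Sn²⁺ is oxidized (anode).
E°cell = +0.533 − (+0.141) = +0.392 V, with n = 2 electrons transferred.
The balanced reaction is I2(s) + Sn^2+(aq) → 2 I^-(aq) + Sn^4+(aq), so Q = ([I^-(aq)]^2·[Sn^4+(aq)]) / [Sn^2+(aq)] = 0.429 and log Q = −0.368.
Applying E = E° − (RT ln10/nF)·log Q gives +0.392 − (0.0592/2)(−0.368) = +0.40 V.

+0.40 V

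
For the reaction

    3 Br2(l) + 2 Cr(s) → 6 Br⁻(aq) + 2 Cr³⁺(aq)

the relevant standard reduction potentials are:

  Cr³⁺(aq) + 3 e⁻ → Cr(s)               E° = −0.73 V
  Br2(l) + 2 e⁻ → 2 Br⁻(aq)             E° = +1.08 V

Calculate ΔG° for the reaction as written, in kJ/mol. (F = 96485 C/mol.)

In the reaction as written Br2(l) is reduced, so the Br₂/Br⁻ couple is the cathode and Cr³⁺/Cr is the anode.
E°cell = +1.08 − (−0.73) = +1.81 V; balancing electrons gives n = 6.
ΔG° = −nFE°cell = −(6)(96485)(+1.81) J/mol = −1048 kJ/mol.

−1048 kJ/mol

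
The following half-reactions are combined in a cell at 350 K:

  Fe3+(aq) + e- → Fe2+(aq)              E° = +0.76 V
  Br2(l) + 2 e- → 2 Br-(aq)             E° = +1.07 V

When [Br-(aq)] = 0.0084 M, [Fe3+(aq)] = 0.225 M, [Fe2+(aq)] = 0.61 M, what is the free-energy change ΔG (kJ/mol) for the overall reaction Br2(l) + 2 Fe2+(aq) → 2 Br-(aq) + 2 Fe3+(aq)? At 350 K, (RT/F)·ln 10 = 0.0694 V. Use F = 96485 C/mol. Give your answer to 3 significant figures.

E°cell = +1.07 − (+0.76) = +0.31 V; the balanced reaction transfers n = 2 electrons.
Q = ([Br-(aq)]^2·[Fe3+(aq)]^2) / [Fe2+(aq)]^2 = 9.6×10^−6, so log Q = −5.018 and E = +0.31 − (0.0694/2)(−5.018) = +0.4841 V.
Finally ΔG = −nFE = −(2)(96485 C/mol)(+0.4841 V) = −93.4 kJ/mol.

−93.4 kJ/mol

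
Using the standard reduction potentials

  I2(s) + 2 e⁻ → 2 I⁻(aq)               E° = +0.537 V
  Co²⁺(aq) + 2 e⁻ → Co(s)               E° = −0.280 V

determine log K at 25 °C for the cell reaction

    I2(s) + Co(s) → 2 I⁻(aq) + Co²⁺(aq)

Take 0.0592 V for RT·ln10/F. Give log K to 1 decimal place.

log K = 27.6

The I₂/I⁻ couple is reduced (cathode); E°cell = +0.537 − (−0.280) = +0.817 V with n = 2.
At equilibrium E = 0, so log K = nE°cell / 0.0592 = (2)(+0.817) / 0.0592 = 27.6.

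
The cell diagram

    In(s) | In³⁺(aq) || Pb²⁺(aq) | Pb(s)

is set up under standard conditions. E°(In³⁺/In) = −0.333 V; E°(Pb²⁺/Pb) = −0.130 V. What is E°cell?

+0.203 V

By convention the left-hand electrode in cell notation is the anode (oxidation) and the right-hand electrode is the cathode (reduction).
E°cell = E°(right) − E°(left) = −0.130 − (−0.333) = +0.203 V.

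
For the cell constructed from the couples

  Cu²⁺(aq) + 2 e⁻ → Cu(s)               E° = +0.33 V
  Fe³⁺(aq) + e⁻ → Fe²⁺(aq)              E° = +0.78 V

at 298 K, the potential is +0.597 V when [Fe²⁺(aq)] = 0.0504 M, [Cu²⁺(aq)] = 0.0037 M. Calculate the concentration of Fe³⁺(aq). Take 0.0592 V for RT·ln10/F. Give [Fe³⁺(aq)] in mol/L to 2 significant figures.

The Fe³⁺/Fe²⁺ couple has the larger reduction potential, so it is the cathode: E°cell = +0.78 − (+0.33) = +0.45 V and n = 2.
Rearranging E = E° − (0.0592/n)·log Q gives log Q = 2(+0.45 − (+0.597))/0.0592 = −4.966.
Balancing electrons gives 2 Fe³⁺(aq) + Cu(s) → 2 Fe²⁺(aq) + Cu²⁺(aq); thus Q = ([Fe²⁺(aq)]^2·[Cu²⁺(aq)]) / [Fe³⁺(aq)]^2.
Isolating [Fe³⁺(aq)] in Q = 10^{−4.966} yields log [Fe³⁺(aq)] = −0.030, i.e. 0.93 M.

0.93 M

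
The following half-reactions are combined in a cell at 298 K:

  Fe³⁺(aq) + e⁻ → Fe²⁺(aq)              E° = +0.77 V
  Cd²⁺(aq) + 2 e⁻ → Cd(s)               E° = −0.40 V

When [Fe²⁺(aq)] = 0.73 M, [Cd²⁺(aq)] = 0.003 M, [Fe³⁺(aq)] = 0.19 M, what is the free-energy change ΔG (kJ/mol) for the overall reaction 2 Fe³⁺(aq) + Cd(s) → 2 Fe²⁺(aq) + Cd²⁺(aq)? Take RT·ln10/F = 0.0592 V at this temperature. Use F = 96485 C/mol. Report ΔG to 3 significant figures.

The standard cell potential is +0.77 − (−0.40) = +1.17 V, with n = 2 electrons in the balanced equation.
The reaction quotient is ([Fe²⁺(aq)]^2·[Cd²⁺(aq)]) / [Fe³⁺(aq)]^2 = 0.0443; by Nernst, E = +1.17 − (0.0592/2)(−1.354) = +1.2101 V.
Finally ΔG = −nFE = −(2)(96485 C/mol)(+1.2101 V) = −234 kJ/mol.

−234 kJ/mol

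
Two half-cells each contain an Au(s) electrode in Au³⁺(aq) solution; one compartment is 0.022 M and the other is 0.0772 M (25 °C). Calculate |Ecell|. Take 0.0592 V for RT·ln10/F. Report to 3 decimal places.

0.011 V

For a concentration cell E°cell = 0, since both electrodes use the same couple.
The compartment with the higher Au³⁺(aq) concentration (0.0772 M) acts as the cathode; ions are reduced there and produced at the dilute (0.022 M) anode.
With n = 3, Ecell = −(0.0592/3)·log([dilute]/[conc]) = −(0.0592/3)·log(0.022/0.0772) = +0.011 V.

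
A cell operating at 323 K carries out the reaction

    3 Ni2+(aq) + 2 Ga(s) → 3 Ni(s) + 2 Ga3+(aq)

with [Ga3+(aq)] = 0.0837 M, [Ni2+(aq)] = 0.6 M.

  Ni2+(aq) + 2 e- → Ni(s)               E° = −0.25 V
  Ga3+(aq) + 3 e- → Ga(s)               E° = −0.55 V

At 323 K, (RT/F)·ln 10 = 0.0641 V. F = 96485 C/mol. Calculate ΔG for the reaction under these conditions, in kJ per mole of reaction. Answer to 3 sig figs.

−183 kJ/mol

E°cell = −0.25 − (−0.55) = +0.30 V; the balanced reaction transfers n = 6 electrons.
Q = [Ga3+(aq)]^2 / [Ni2+(aq)]^3 = 0.0324, so log Q = −1.489 and E = +0.30 − (0.0641/6)(−1.489) = +0.3159 V.
Finally ΔG = −nFE = −(6)(96485 C/mol)(+0.3159 V) = −183 kJ/mol.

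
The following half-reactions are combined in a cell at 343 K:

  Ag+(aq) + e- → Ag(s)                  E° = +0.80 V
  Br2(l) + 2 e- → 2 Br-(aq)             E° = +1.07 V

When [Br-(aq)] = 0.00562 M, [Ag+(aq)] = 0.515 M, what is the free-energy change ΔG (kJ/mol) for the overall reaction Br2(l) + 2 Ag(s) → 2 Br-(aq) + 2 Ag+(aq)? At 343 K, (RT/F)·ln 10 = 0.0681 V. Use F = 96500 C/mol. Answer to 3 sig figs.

−85.5 kJ/mol

The standard cell potential is +1.07 − (+0.80) = +0.27 V, with n = 2 electrons in the balanced equation.
Q = [Br-(aq)]^2·[Ag+(aq)]^2 = 8.38×10^−6, so log Q = −5.077 and E = +0.27 − (0.0681/2)(−5.077) = +0.4429 V.
Finally ΔG = −nFE = −(2)(96500 C/mol)(+0.4429 V) = −85.5 kJ/mol.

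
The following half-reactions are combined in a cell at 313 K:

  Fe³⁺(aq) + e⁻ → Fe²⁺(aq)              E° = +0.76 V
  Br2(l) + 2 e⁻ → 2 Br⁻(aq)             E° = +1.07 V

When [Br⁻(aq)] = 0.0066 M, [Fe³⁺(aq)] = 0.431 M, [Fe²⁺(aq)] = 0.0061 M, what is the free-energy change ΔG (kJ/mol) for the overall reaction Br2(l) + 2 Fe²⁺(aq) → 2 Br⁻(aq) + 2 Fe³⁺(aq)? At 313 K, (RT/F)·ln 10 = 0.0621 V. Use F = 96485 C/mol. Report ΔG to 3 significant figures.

With Br₂/Br⁻ reduced at the cathode, E°cell = +1.07 − (+0.76) = +0.31 V and n = 2.
Here Q = ([Br⁻(aq)]^2·[Fe³⁺(aq)]^2) / [Fe²⁺(aq)]^2 = 0.217 (log Q = −0.663), giving E = +0.31 − (0.0621/2)·(−0.663) = +0.3306 V.
Then ΔG = −nFE = −2 × 96485 × +0.3306 J/mol = −63.8 kJ/mol.

−63.8 kJ/mol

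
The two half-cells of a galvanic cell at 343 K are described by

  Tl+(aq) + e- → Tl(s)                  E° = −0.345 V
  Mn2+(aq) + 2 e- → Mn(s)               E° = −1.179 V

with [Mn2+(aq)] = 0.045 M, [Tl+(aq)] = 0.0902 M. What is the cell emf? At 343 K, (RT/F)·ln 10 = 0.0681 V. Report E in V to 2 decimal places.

+0.81 V

The Tl⁺/Tl couple has the more positive E°, so it is the cathode; Mn²⁺/Mn is the anode.
The standard potential is −0.345 − (−1.179) = +0.834 V and the balanced reaction transfers n = 2 electrons.
Balancing gives 2 Tl+(aq) + Mn(s) → 2 Tl(s) + Mn2+(aq); hence Q = [Mn2+(aq)] / [Tl+(aq)]^2 = 5.53 (log Q = 0.743).
By the Nernst equation, E = +0.834 − (0.0681/2)·(0.743) = +0.81 V.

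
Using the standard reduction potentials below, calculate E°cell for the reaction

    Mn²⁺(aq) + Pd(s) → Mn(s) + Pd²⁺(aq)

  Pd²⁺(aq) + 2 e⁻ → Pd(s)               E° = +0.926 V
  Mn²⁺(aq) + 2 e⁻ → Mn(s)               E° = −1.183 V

−2.109 V

Mn²⁺(aq) gains electrons, so the Mn²⁺/Mn couple is the cathode; the Pd²⁺/Pd couple is the anode.
E°cell = E°(cathode) − E°(anode) = −1.183 − (+0.926) = −2.109 V.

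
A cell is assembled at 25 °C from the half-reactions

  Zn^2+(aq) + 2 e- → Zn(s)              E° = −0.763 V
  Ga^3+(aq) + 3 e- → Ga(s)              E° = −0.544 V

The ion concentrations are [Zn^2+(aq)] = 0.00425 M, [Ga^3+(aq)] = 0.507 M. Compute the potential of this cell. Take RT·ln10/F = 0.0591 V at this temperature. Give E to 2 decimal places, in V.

+0.28 V

Ga³⁺/Ga is reduced (cathode, E° = −0.544 V) and Zn²⁺/Zn is oxidized (anode).
E°cell = −0.544 − (−0.763) = +0.219 V, with n = 6 electrons transferred.
The balanced reaction is 2 Ga^3+(aq) + 3 Zn(s) → 2 Ga(s) + 3 Zn^2+(aq), so Q = [Zn^2+(aq)]^3 / [Ga^3+(aq)]^2 = 2.99×10^−7 and log Q = −6.525.
E = E° − (0.0591/n)·log Q = +0.219 − (0.0591/6)(−6.525) = +0.28 V.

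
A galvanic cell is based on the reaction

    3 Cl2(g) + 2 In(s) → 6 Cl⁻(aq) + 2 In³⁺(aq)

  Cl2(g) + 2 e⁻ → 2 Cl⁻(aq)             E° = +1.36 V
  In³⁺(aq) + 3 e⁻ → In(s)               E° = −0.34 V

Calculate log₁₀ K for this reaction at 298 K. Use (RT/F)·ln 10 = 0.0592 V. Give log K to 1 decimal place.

The Cl₂/Cl⁻ couple is reduced (cathode); E°cell = +1.36 − (−0.34) = +1.70 V with n = 6.
At equilibrium E = 0, so log K = nE°cell / 0.0592 = (6)(+1.70) / 0.0592 = 172.3.

log K = 172.3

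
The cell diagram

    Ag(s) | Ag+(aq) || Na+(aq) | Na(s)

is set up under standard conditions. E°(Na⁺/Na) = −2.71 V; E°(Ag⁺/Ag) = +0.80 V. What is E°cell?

−3.51 V

By convention the left-hand electrode in cell notation is the anode (oxidation) and the right-hand electrode is the cathode (reduction).
E°cell = E°(right) − E°(left) = −2.71 − (+0.80) = −3.51 V.
The negative sign shows that, as written, the cell would require an external voltage to drive the reaction.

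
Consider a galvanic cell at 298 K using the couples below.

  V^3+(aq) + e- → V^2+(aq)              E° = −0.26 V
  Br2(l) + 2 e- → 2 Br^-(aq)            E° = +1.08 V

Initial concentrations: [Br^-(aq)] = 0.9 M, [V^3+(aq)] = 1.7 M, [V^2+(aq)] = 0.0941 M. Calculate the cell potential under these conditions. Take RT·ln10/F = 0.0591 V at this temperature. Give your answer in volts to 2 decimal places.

+1.27 V

The Br₂/Br⁻ couple has the more positive E°, so it is the cathode; V³⁺/V²⁺ is the anode.
The standard potential is +1.08 − (−0.26) = +1.34 V and the balanced reaction transfers n = 2 electrons.
The balanced reaction is Br2(l) + 2 V^2+(aq) → 2 Br^-(aq) + 2 V^3+(aq), so Q = ([Br^-(aq)]^2·[V^3+(aq)]^2) / [V^2+(aq)]^2 = 264 and log Q = 2.422.
Applying E = E° − (RT ln10/nF)·log Q gives +1.34 − (0.0591/2)(2.422) = +1.27 V.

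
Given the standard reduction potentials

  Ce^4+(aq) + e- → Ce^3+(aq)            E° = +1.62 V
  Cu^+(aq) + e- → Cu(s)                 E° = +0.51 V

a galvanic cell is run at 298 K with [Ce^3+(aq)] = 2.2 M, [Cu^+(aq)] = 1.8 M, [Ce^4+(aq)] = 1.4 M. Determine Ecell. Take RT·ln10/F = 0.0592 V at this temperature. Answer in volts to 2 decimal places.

+1.08 V

Since E°(Ce⁴⁺/Ce³⁺) > E°(Cu⁺/Cu), Ce⁴⁺/Ce³⁺ serves as the cathode.
E°cell = E°cat − E°an = +1.62 − (+0.51) = +1.11 V; n = 1.
For the overall reaction Ce^4+(aq) + Cu(s) → Ce^3+(aq) + Cu^+(aq), Q = ([Ce^3+(aq)]·[Cu^+(aq)]) / [Ce^4+(aq)] = 2.83, giving log Q = 0.452.
Applying E = E° − (RT ln10/nF)·log Q gives +1.11 − (0.0592/1)(0.452) = +1.08 V.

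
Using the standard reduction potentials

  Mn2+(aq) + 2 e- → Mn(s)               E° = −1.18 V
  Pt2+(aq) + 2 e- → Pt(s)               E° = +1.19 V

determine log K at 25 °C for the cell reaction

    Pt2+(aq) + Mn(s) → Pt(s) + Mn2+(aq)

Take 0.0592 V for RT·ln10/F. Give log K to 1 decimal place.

log K = 80.1

The Pt²⁺/Pt couple is reduced (cathode); E°cell = +1.19 − (−1.18) = +2.37 V with n = 2.
At equilibrium E = 0, so log K = nE°cell / 0.0592 = (2)(+2.37) / 0.0592 = 80.1.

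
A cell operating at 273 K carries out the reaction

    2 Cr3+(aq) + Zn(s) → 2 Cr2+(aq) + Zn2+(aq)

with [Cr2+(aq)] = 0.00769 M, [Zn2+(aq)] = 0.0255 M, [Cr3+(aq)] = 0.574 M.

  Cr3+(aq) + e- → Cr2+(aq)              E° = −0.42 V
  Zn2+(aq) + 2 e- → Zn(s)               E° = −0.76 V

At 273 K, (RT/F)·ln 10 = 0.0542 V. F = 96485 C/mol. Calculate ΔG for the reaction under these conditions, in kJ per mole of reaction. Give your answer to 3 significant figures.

−93.5 kJ/mol

With Cr³⁺/Cr²⁺ reduced at the cathode, E°cell = −0.42 − (−0.76) = +0.34 V and n = 2.
Q = ([Cr2+(aq)]^2·[Zn2+(aq)]) / [Cr3+(aq)]^2 = 4.58×10^−6, so log Q = −5.339 and E = +0.34 − (0.0542/2)(−5.339) = +0.4847 V.
Finally ΔG = −nFE = −(2)(96485 C/mol)(+0.4847 V) = −93.5 kJ/mol.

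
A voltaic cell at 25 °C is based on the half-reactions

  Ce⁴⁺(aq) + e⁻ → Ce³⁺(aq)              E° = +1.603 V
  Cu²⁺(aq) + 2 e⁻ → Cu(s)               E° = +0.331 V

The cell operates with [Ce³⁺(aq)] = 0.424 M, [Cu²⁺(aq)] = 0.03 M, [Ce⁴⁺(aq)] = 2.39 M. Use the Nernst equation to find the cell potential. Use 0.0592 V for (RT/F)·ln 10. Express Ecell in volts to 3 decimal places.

+1.362 V

The Ce⁴⁺/Ce³⁺ couple has the more positive E°, so it is the cathode; Cu²⁺/Cu is the anode.
E°cell = +1.603 − (+0.331) = +1.272 V, with n = 2 electrons transferred.
Balancing gives 2 Ce⁴⁺(aq) + Cu(s) → 2 Ce³⁺(aq) + Cu²⁺(aq); hence Q = ([Ce³⁺(aq)]^2·[Cu²⁺(aq)]) / [Ce⁴⁺(aq)]^2 = 0.000944 (log Q = −3.025).
Applying E = E° − (RT ln10/nF)·log Q gives +1.272 − (0.0592/2)(−3.025) = +1.362 V.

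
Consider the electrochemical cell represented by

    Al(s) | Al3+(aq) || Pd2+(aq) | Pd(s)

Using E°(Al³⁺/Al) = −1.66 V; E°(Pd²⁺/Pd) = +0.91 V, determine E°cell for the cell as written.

+2.57 V

By convention the left-hand electrode in cell notation is the anode (oxidation) and the right-hand electrode is the cathode (reduction).
E°cell = E°(right) − E°(left) = +0.91 − (−1.66) = +2.57 V.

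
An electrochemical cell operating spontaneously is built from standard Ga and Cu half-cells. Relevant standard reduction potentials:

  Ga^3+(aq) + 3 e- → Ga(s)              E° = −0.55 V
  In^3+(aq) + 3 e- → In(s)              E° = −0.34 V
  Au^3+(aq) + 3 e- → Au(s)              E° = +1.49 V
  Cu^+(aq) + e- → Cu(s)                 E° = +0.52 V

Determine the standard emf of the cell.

+1.07 V

The Cu⁺/Cu couple has the higher E°, so Cu ion is reduced (cathode) and Ga is oxidized (anode).
E°cell = E°(cathode) − E°(anode) = +0.52 − (−0.55) = +1.07 V.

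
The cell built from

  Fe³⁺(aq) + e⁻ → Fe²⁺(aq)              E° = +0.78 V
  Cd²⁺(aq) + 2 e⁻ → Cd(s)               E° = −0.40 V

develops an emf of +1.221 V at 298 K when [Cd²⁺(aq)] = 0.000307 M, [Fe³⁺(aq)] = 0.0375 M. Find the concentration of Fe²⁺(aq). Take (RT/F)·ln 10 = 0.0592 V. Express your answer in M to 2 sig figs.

0.43 M

Fe³⁺/Fe²⁺ is the cathode (higher E°); E°cell = +0.78 − (−0.40) = +1.18 V with n = 2.
Since E = E° − (0.0592/n)·log Q, log Q = n(E° − E)/0.0592 = −1.385.
Balancing electrons gives 2 Fe³⁺(aq) + Cd(s) → 2 Fe²⁺(aq) + Cd²⁺(aq); thus Q = ([Fe²⁺(aq)]^2·[Cd²⁺(aq)]) / [Fe³⁺(aq)]^2.
Isolating [Fe²⁺(aq)] in Q = 10^{−1.385} yields log [Fe²⁺(aq)] = −0.362, i.e. 0.43 M.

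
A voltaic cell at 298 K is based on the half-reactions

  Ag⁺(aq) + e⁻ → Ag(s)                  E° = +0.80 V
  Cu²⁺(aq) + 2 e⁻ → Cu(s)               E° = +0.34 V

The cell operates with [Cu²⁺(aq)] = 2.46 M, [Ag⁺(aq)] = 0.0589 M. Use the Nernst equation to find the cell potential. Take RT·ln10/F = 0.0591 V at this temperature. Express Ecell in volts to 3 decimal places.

+0.376 V

Since E°(Ag⁺/Ag) > E°(Cu²⁺/Cu), Ag⁺/Ag serves as the cathode.
E°cell = E°cat − E°an = +0.80 − (+0.34) = +0.46 V; n = 2.
Balancing gives 2 Ag⁺(aq) + Cu(s) → 2 Ag(s) + Cu²⁺(aq); hence Q = [Cu²⁺(aq)] / [Ag⁺(aq)]^2 = 709 (log Q = 2.851).
E = E° − (0.0591/n)·log Q = +0.46 − (0.0591/2)(2.851) = +0.376 V.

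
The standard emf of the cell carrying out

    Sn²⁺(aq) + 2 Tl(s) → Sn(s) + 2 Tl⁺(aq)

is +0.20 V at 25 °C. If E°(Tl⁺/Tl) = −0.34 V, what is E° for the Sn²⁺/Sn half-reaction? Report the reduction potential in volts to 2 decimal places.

−0.14 V

In the reaction as written the Sn²⁺/Sn couple is reduced (cathode) and Tl⁺/Tl is oxidized (anode), so E°cell = E°(Sn²⁺/Sn) − E°(Tl⁺/Tl).
E°(Sn²⁺/Sn) = E°cell + E°(anode) = +0.20 + (−0.34) = −0.14 V.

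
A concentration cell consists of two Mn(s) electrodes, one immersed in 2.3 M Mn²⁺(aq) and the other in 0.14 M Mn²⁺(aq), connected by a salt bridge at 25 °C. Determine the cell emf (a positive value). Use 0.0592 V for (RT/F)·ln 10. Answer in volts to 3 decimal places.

For a concentration cell E°cell = 0, since both electrodes use the same couple.
The compartment with the higher Mn²⁺(aq) concentration (2.3 M) acts as the cathode; ions are reduced there and produced at the dilute (0.14 M) anode.
With n = 2, Ecell = −(0.0592/2)·log([dilute]/[conc]) = −(0.0592/2)·log(0.14/2.3) = +0.036 V.

0.036 V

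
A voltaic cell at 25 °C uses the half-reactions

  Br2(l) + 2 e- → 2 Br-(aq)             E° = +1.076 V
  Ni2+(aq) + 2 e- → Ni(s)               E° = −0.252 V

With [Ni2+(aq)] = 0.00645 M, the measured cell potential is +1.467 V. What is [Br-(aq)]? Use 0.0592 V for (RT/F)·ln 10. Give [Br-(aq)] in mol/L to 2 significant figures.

Br₂/Br⁻ is the cathode (higher E°); E°cell = +1.076 − (−0.252) = +1.328 V with n = 2.
Rearranging E = E° − (0.0592/n)·log Q gives log Q = 2(+1.328 − (+1.467))/0.0592 = −4.696.
The balanced reaction is Br2(l) + Ni(s) → 2 Br-(aq) + Ni2+(aq), so Q = [Br-(aq)]^2·[Ni2+(aq)].
Isolating [Br-(aq)] in Q = 10^{−4.696} yields log [Br-(aq)] = −1.253, i.e. 0.056 M.

0.056 M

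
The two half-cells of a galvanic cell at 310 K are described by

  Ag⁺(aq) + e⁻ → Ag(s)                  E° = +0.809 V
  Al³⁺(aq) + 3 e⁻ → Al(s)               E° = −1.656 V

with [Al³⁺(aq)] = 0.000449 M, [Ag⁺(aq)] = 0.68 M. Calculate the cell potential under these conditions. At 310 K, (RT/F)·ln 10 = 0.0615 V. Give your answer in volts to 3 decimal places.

Ag⁺/Ag is reduced (cathode, E° = +0.809 V) and Al³⁺/Al is oxidized (anode).
E°cell = E°cat − E°an = +0.809 − (−1.656) = +2.465 V; n = 3.
For the overall reaction 3 Ag⁺(aq) + Al(s) → 3 Ag(s) + Al³⁺(aq), Q = [Al³⁺(aq)] / [Ag⁺(aq)]^3 = 0.00143, giving log Q = −2.845.
E = E° − (0.0615/n)·log Q = +2.465 − (0.0615/3)(−2.845) = +2.523 V.

+2.523 V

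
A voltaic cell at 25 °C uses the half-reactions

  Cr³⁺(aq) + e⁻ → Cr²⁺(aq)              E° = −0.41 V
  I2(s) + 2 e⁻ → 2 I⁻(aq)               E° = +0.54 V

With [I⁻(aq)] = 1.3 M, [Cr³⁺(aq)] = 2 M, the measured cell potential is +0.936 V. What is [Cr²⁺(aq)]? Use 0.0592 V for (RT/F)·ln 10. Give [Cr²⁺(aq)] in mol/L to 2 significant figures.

1.5 M

I₂/I⁻ is the cathode (higher E°); E°cell = +0.54 − (−0.41) = +0.95 V with n = 2.
From the Nernst equation, log Q = n(E° − E)/0.0592 = 2·(+0.95 − (+0.936))/0.0592 = 0.473.
Balancing electrons gives I2(s) + 2 Cr²⁺(aq) → 2 I⁻(aq) + 2 Cr³⁺(aq); thus Q = ([I⁻(aq)]^2·[Cr³⁺(aq)]^2) / [Cr²⁺(aq)]^2.
Isolating [Cr²⁺(aq)] in Q = 10^{0.473} yields log [Cr²⁺(aq)] = 0.178, i.e. 1.5 M.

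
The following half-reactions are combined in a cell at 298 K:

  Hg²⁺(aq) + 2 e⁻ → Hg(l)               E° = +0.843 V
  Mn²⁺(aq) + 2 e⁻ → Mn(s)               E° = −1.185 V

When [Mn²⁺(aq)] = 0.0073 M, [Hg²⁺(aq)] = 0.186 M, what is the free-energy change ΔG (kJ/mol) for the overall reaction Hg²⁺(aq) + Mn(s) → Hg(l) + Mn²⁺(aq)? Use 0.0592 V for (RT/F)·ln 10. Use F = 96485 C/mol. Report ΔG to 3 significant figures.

The standard cell potential is +0.843 − (−1.185) = +2.028 V, with n = 2 electrons in the balanced equation.
Q = [Mn²⁺(aq)] / [Hg²⁺(aq)] = 0.0392, so log Q = −1.406 and E = +2.028 − (0.0592/2)(−1.406) = +2.0696 V.
Finally ΔG = −nFE = −(2)(96485 C/mol)(+2.0696 V) = −399 kJ/mol.

−399 kJ/mol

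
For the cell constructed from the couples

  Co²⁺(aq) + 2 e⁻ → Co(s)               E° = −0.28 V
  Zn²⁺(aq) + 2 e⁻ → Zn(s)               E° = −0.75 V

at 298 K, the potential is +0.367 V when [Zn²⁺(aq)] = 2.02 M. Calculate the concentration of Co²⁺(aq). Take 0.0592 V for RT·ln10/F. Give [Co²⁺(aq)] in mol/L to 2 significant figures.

Co²⁺/Co is the cathode (higher E°); E°cell = −0.28 − (−0.75) = +0.47 V with n = 2.
Since E = E° − (0.0592/n)·log Q, log Q = n(E° − E)/0.0592 = 3.480.
For Co²⁺(aq) + Zn(s) → Co(s) + Zn²⁺(aq), the reaction quotient is Q = [Zn²⁺(aq)] / [Co²⁺(aq)].
Solving for the unknown gives log [Co²⁺(aq)] = −3.175, so [Co²⁺(aq)] ≈ 0.00067 M.

0.00067 M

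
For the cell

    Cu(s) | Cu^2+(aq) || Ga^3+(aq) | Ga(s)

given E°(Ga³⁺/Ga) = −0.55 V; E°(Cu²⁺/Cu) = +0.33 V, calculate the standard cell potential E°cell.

By convention the left-hand electrode in cell notation is the anode (oxidation) and the right-hand electrode is the cathode (reduction).
E°cell = E°(right) − E°(left) = −0.55 − (+0.33) = −0.88 V.
The negative sign shows that, as written, the cell would require an external voltage to drive the reaction.

−0.88 V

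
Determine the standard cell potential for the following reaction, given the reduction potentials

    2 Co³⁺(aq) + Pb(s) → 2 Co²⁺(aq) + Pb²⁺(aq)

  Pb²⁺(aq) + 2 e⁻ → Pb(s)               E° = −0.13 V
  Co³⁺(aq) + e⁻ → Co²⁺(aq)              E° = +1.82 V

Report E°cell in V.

+1.95 V

In the reaction as written, Co³⁺(aq) is reduced (cathode) and Pb²⁺(aq) is produced by oxidation at the anode.
E°cell = E°(cathode) − E°(anode) = +1.82 − (−0.13) = +1.95 V.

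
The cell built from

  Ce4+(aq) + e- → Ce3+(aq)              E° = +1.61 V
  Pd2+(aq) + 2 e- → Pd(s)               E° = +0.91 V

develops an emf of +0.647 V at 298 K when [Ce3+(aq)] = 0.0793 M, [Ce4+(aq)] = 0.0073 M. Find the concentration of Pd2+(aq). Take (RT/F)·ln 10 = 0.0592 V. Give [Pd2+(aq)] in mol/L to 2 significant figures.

The Ce⁴⁺/Ce³⁺ couple has the larger reduction potential, so it is the cathode: E°cell = +1.61 − (+0.91) = +0.70 V and n = 2.
From the Nernst equation, log Q = n(E° − E)/0.0592 = 2·(+0.70 − (+0.647))/0.0592 = 1.791.
For 2 Ce4+(aq) + Pd(s) → 2 Ce3+(aq) + Pd2+(aq), the reaction quotient is Q = ([Ce3+(aq)]^2·[Pd2+(aq)]) / [Ce4+(aq)]^2.
Solving for the unknown gives log [Pd2+(aq)] = −0.281, so [Pd2+(aq)] ≈ 0.52 M.

0.52 M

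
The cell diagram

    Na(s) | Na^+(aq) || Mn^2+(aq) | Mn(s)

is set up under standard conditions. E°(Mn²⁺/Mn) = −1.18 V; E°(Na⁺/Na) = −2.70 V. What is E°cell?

By convention the left-hand electrode in cell notation is the anode (oxidation) and the right-hand electrode is the cathode (reduction).
E°cell = E°(right) − E°(left) = −1.18 − (−2.70) = +1.52 V.

+1.52 V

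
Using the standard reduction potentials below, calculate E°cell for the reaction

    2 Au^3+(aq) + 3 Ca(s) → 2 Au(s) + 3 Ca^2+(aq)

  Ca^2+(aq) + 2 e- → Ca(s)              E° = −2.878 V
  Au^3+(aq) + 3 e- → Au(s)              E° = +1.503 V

Au^3+(aq) gains electrons, so the Au³⁺/Au couple is the cathode; the Ca²⁺/Ca couple is the anode.
E°cell = E°(cathode) − E°(anode) = +1.503 − (−2.878) = +4.381 V.

+4.381 V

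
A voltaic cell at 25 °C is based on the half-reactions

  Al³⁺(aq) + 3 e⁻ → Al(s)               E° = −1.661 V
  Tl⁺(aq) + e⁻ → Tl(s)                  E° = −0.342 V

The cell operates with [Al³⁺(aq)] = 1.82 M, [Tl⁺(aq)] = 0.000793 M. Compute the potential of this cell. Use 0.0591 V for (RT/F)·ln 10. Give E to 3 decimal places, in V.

Since E°(Tl⁺/Tl) > E°(Al³⁺/Al), Tl⁺/Tl serves as the cathode.
E°cell = E°cat − E°an = −0.342 − (−1.661) = +1.319 V; n = 3.
Balancing gives 3 Tl⁺(aq) + Al(s) → 3 Tl(s) + Al³⁺(aq); hence Q = [Al³⁺(aq)] / [Tl⁺(aq)]^3 = 3.65×10^9 (log Q = 9.562).
Applying E = E° − (RT ln10/nF)·log Q gives +1.319 − (0.0591/3)(9.562) = +1.131 V.

+1.131 V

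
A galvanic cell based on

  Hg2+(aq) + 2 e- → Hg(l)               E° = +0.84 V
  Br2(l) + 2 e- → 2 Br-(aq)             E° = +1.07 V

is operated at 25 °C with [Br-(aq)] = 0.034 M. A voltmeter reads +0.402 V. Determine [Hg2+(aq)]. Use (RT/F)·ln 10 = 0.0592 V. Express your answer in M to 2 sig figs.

0.0013 M

With Br₂/Br⁻ at the cathode and Hg²⁺/Hg at the anode, E°cell = +1.07 − (+0.84) = +0.23 V (n = 2).
Rearranging E = E° − (0.0592/n)·log Q gives log Q = 2(+0.23 − (+0.402))/0.0592 = −5.811.
Balancing electrons gives Br2(l) + Hg(l) → 2 Br-(aq) + Hg2+(aq); thus Q = [Br-(aq)]^2·[Hg2+(aq)].
Solving for the unknown gives log [Hg2+(aq)] = −2.874, so [Hg2+(aq)] ≈ 0.0013 M.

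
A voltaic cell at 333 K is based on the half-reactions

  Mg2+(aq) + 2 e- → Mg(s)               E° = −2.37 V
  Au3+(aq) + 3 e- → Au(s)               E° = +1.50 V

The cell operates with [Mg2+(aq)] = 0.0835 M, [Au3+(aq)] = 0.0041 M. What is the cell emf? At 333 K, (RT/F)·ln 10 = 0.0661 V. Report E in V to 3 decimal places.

Since E°(Au³⁺/Au) > E°(Mg²⁺/Mg), Au³⁺/Au serves as the cathode.
The standard potential is +1.50 − (−2.37) = +3.87 V and the balanced reaction transfers n = 6 electrons.
Balancing gives 2 Au3+(aq) + 3 Mg(s) → 2 Au(s) + 3 Mg2+(aq); hence Q = [Mg2+(aq)]^3 / [Au3+(aq)]^2 = 34.6 (log Q = 1.539).
By the Nernst equation, E = +3.87 − (0.0661/6)·(1.539) = +3.853 V.

+3.853 V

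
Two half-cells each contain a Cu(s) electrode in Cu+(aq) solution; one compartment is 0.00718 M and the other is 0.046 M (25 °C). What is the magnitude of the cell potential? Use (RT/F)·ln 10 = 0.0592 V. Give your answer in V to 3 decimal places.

0.048 V

For a concentration cell E°cell = 0, since both electrodes use the same couple.
The compartment with the higher Cu+(aq) concentration (0.046 M) acts as the cathode; ions are reduced there and produced at the dilute (0.00718 M) anode.
With n = 1, Ecell = −(0.0592/1)·log([dilute]/[conc]) = −(0.0592/1)·log(0.00718/0.046) = +0.048 V.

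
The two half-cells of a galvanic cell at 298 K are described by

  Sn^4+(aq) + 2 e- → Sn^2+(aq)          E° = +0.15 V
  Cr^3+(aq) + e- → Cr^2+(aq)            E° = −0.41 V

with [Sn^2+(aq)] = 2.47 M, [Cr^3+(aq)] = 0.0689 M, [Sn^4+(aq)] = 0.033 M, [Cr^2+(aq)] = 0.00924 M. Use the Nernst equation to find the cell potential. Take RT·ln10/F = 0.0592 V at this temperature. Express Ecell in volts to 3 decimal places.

Sn⁴⁺/Sn²⁺ is reduced (cathode, E° = +0.15 V) and Cr³⁺/Cr²⁺ is oxidized (anode).
The standard potential is +0.15 − (−0.41) = +0.56 V and the balanced reaction transfers n = 2 electrons.
Balancing gives Sn^4+(aq) + 2 Cr^2+(aq) → Sn^2+(aq) + 2 Cr^3+(aq); hence Q = ([Sn^2+(aq)]·[Cr^3+(aq)]^2) / ([Sn^4+(aq)]·[Cr^2+(aq)]^2) = 4.16×10^3 (log Q = 3.619).
By the Nernst equation, E = +0.56 − (0.0592/2)·(3.619) = +0.453 V.

+0.453 V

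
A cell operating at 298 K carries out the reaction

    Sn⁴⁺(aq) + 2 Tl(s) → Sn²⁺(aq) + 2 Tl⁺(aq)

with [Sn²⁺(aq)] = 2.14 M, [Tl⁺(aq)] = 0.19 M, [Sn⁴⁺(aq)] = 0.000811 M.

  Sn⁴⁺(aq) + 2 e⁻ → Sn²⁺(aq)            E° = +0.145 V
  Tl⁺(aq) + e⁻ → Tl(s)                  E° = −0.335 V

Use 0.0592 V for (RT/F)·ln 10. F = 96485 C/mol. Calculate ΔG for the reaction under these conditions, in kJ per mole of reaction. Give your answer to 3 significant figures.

The standard cell potential is +0.145 − (−0.335) = +0.480 V, with n = 2 electrons in the balanced equation.
Q = ([Sn²⁺(aq)]·[Tl⁺(aq)]^2) / [Sn⁴⁺(aq)] = 95.3, so log Q = 1.979 and E = +0.480 − (0.0592/2)(1.979) = +0.4214 V.
ΔG = −nFE = −(2)(96485)(+0.4214) J/mol = −81.3 kJ/mol.

−81.3 kJ/mol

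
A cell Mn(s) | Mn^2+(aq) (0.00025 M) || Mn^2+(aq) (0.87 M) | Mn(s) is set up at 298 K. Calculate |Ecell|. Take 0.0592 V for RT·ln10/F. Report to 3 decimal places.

0.105 V

For a concentration cell E°cell = 0, since both electrodes use the same couple.
The compartment with the higher Mn^2+(aq) concentration (0.87 M) acts as the cathode; ions are reduced there and produced at the dilute (0.00025 M) anode.
With n = 2, Ecell = −(0.0592/2)·log([dilute]/[conc]) = −(0.0592/2)·log(0.00025/0.87) = +0.105 V.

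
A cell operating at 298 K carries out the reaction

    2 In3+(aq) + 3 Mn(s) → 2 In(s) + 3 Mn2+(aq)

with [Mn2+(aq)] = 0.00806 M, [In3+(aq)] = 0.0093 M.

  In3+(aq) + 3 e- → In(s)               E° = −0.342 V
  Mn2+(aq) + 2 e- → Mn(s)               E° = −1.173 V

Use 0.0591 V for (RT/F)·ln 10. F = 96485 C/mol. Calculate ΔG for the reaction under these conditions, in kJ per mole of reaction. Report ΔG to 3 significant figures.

The standard cell potential is −0.342 − (−1.173) = +0.831 V, with n = 6 electrons in the balanced equation.
The reaction quotient is [Mn2+(aq)]^3 / [In3+(aq)]^2 = 0.00605; by Nernst, E = +0.831 − (0.0591/6)(−2.218) = +0.8528 V.
Then ΔG = −nFE = −6 × 96485 × +0.8528 J/mol = −494 kJ/mol.

−494 kJ/mol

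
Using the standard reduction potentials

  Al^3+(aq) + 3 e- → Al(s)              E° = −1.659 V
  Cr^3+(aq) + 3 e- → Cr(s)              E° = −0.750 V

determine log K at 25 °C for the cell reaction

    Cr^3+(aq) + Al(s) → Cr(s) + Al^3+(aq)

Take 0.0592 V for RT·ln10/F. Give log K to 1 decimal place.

log K = 46.1

The Cr³⁺/Cr couple is reduced (cathode); E°cell = −0.750 − (−1.659) = +0.909 V with n = 3.
At equilibrium E = 0, so log K = nE°cell / 0.0592 = (3)(+0.909) / 0.0592 = 46.1.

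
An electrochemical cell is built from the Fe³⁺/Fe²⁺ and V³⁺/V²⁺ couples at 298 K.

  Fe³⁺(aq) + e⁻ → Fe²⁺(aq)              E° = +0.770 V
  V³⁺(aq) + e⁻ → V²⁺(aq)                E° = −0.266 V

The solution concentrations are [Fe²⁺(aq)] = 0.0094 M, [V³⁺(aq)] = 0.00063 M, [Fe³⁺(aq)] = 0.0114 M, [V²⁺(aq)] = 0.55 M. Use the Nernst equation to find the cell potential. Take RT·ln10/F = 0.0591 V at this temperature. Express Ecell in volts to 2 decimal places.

Since E°(Fe³⁺/Fe²⁺) > E°(V³⁺/V²⁺), Fe³⁺/Fe²⁺ serves as the cathode.
E°cell = +0.770 − (−0.266) = +1.036 V, with n = 1 electron transferred.
The balanced reaction is Fe³⁺(aq) + V²⁺(aq) → Fe²⁺(aq) + V³⁺(aq), so Q = ([Fe²⁺(aq)]·[V³⁺(aq)]) / ([Fe³⁺(aq)]·[V²⁺(aq)]) = 0.000944 and log Q = −3.025.
Applying E = E° − (RT ln10/nF)·log Q gives +1.036 − (0.0591/1)(−3.025) = +1.21 V.

+1.21 V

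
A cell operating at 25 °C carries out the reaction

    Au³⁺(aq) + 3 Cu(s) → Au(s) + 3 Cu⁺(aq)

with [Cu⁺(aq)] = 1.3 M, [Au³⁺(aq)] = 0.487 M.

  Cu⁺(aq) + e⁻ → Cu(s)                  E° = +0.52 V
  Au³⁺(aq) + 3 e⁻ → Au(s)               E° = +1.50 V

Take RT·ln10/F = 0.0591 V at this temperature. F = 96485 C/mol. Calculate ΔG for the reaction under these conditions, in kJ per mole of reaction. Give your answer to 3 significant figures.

The standard cell potential is +1.50 − (+0.52) = +0.98 V, with n = 3 electrons in the balanced equation.
Q = [Cu⁺(aq)]^3 / [Au³⁺(aq)] = 4.51, so log Q = 0.654 and E = +0.98 − (0.0591/3)(0.654) = +0.9671 V.
Then ΔG = −nFE = −3 × 96485 × +0.9671 J/mol = −280 kJ/mol.

−280 kJ/mol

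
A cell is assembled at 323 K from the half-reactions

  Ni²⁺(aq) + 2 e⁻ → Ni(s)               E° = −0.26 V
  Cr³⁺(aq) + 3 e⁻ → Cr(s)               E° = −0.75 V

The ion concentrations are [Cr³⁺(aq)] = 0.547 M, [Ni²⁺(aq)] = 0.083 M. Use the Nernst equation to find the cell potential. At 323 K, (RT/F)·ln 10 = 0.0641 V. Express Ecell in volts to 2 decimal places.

+0.46 V

Ni²⁺/Ni is reduced (cathode, E° = −0.26 V) and Cr³⁺/Cr is oxidized (anode).
E°cell = E°cat − E°an = −0.26 − (−0.75) = +0.49 V; n = 6.
Balancing gives 3 Ni²⁺(aq) + 2 Cr(s) → 3 Ni(s) + 2 Cr³⁺(aq); hence Q = [Cr³⁺(aq)]^2 / [Ni²⁺(aq)]^3 = 523 (log Q = 2.719).
By the Nernst equation, E = +0.49 − (0.0641/6)·(2.719) = +0.46 V.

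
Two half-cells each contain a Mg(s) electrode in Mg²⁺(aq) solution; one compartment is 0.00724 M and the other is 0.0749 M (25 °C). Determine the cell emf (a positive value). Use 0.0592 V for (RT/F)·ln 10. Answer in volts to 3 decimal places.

0.030 V

For a concentration cell E°cell = 0, since both electrodes use the same couple.
The compartment with the higher Mg²⁺(aq) concentration (0.0749 M) acts as the cathode; ions are reduced there and produced at the dilute (0.00724 M) anode.
With n = 2, Ecell = −(0.0592/2)·log([dilute]/[conc]) = −(0.0592/2)·log(0.00724/0.0749) = +0.030 V.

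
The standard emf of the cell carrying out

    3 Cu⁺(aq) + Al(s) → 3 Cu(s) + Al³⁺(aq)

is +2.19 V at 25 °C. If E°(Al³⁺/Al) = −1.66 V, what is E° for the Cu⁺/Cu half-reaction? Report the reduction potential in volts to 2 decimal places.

In the reaction as written the Cu⁺/Cu couple is reduced (cathode) and Al³⁺/Al is oxidized (anode), so E°cell = E°(Cu⁺/Cu) − E°(Al³⁺/Al).
E°(Cu⁺/Cu) = E°cell + E°(anode) = +2.19 + (−1.66) = +0.53 V.

+0.53 V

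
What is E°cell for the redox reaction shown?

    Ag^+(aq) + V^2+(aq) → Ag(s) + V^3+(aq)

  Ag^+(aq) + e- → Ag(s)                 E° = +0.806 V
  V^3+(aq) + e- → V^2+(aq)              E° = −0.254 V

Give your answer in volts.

+1.060 V

In the reaction as written, Ag^+(aq) is reduced (cathode) and V^3+(aq) is produced by oxidation at the anode.
E°cell = E°(cathode) − E°(anode) = +0.806 − (−0.254) = +1.060 V.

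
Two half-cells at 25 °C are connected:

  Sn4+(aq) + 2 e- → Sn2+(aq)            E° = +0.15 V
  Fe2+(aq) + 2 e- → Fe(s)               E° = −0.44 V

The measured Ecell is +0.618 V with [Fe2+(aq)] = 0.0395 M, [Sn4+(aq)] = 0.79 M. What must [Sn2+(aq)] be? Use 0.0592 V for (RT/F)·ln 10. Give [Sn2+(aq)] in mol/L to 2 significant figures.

Sn⁴⁺/Sn²⁺ is the cathode (higher E°); E°cell = +0.15 − (−0.44) = +0.59 V with n = 2.
Rearranging E = E° − (0.0592/n)·log Q gives log Q = 2(+0.59 − (+0.618))/0.0592 = −0.946.
For Sn4+(aq) + Fe(s) → Sn2+(aq) + Fe2+(aq), the reaction quotient is Q = ([Sn2+(aq)]·[Fe2+(aq)]) / [Sn4+(aq)].
Substituting the known concentrations and solving, log [Sn2+(aq)] = 0.355 and [Sn2+(aq)] = 2.3 M.

2.3 M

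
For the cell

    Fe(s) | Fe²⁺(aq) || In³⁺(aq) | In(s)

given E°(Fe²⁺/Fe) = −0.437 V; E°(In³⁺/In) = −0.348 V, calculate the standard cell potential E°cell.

By convention the left-hand electrode in cell notation is the anode (oxidation) and the right-hand electrode is the cathode (reduction).
E°cell = E°(right) − E°(left) = −0.348 − (−0.437) = +0.089 V.

+0.089 V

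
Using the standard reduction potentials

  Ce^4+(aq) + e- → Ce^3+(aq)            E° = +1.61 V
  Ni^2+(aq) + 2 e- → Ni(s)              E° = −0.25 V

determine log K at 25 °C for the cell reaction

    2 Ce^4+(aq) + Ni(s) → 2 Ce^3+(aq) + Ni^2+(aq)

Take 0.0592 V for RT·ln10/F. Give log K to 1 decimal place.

The Ce⁴⁺/Ce³⁺ couple is reduced (cathode); E°cell = +1.61 − (−0.25) = +1.86 V with n = 2.
At equilibrium E = 0, so log K = nE°cell / 0.0592 = (2)(+1.86) / 0.0592 = 62.8.

log K = 62.8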